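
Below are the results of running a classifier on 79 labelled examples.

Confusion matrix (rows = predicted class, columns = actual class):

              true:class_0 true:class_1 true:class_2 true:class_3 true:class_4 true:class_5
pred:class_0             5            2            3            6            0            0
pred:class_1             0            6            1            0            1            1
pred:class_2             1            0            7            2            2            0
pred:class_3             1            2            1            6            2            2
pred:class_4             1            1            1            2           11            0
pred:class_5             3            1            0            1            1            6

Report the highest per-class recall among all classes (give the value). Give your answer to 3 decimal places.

0.667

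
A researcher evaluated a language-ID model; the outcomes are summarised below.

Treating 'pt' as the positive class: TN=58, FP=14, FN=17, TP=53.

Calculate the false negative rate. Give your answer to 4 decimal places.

0.2429

FNR = FN/(FN+TP) = 17/(17+53) = 0.2429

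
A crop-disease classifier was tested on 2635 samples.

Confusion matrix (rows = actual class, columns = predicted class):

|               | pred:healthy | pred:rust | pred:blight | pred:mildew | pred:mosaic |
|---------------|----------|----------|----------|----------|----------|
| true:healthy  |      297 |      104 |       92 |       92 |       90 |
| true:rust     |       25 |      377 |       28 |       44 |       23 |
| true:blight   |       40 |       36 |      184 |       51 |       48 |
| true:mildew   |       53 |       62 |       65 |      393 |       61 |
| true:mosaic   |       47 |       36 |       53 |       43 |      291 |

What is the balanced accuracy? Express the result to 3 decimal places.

0.590

Balanced accuracy = mean of per-class recall.
  healthy: recall = 297/675 = 0.4400
  rust: recall = 377/497 = 0.7586
  blight: recall = 184/359 = 0.5125
  mildew: recall = 393/634 = 0.6199
  mosaic: recall = 291/470 = 0.6191
Mean = (0.4400 + 0.7586 + 0.5125 + 0.6199 + 0.6191) / 5 = 0.590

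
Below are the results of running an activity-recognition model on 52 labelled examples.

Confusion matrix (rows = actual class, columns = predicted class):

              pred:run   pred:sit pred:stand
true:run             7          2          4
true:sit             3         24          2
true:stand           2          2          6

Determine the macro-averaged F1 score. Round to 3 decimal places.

Per-class F1 score (2·TP/(2·TP+FP+FN)):
  run: TP=7, FP=3+2=5, FN=2+4=6 → 14/25 = 0.5600
  sit: TP=24, FP=2+2=4, FN=3+2=5 → 48/57 = 0.8421
  stand: TP=6, FP=4+2=6, FN=2+2=4 → 12/22 = 0.5455
Macro-F1 score = mean = (0.5600 + 0.8421 + 0.5455) / 3 = 0.649

0.649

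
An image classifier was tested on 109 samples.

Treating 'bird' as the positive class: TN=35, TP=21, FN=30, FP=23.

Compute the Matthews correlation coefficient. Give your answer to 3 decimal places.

MCC = (TP·TN − FP·FN) / √((TP+FP)(TP+FN)(TN+FP)(TN+FN))
Numerator = 21·35 − 23·30 = 45
Denominator = √(44·51·58·65) = √8459880 = 2908.5873
MCC = 45 / 2908.5873 = 0.015

0.015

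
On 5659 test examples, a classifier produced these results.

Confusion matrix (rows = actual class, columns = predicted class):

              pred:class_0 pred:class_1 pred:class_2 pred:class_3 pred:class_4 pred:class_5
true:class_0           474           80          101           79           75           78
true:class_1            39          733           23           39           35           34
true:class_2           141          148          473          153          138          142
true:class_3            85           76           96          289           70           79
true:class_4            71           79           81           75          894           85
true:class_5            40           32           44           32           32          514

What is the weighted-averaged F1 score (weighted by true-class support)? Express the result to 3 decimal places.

0.589

Per-class F1 score (2·TP/(2·TP+FP+FN)):
  class_0: TP=474, FP=39+141+85+71+40=376, FN=80+101+79+75+78=413 → 948/1737 = 0.5458
  class_1: TP=733, FP=80+148+76+79+32=415, FN=39+23+39+35+34=170 → 1466/2051 = 0.7148
  class_2: TP=473, FP=101+23+96+81+44=345, FN=141+148+153+138+142=722 → 946/2013 = 0.4699
  class_3: TP=289, FP=79+39+153+75+32=378, FN=85+76+96+70+79=406 → 578/1362 = 0.4244
  class_4: TP=894, FP=75+35+138+70+32=350, FN=71+79+81+75+85=391 → 1788/2529 = 0.7070
  class_5: TP=514, FP=78+34+142+79+85=418, FN=40+32+44+32+32=180 → 1028/1626 = 0.6322
Weighted-F1 score = Σ (supportᵢ/N)·F1 scoreᵢ with N=5659: (887/5659)·0.5458 + (903/5659)·0.7148 + (1195/5659)·0.4699 + (695/5659)·0.4244 + (1285/5659)·0.7070 + (694/5659)·0.6322 = 0.589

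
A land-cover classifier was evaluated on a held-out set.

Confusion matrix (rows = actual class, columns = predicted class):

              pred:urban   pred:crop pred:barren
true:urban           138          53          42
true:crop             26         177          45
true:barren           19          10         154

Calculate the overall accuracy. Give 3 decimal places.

0.706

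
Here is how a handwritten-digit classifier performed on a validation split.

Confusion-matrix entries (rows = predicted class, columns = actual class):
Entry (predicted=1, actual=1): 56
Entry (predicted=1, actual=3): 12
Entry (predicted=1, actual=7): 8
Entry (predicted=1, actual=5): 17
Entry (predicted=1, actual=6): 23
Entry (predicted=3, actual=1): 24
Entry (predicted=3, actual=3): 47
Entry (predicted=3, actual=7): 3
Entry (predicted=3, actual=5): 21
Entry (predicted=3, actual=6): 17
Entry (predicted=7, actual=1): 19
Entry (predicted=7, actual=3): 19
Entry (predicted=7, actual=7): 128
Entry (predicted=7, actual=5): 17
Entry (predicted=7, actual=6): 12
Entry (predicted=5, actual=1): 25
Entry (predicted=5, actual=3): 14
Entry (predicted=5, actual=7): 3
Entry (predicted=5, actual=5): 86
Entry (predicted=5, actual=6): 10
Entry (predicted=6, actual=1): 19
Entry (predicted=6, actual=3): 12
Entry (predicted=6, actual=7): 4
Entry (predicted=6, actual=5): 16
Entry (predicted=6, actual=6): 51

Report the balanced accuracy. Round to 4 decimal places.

0.5439

Balanced accuracy = mean of per-class recall.
  1: recall = 56/143 = 0.39161
  3: recall = 47/104 = 0.45192
  7: recall = 128/146 = 0.87671
  5: recall = 86/157 = 0.54777
  6: recall = 51/113 = 0.45133
Mean = (0.39161 + 0.45192 + 0.87671 + 0.54777 + 0.45133) / 5 = 0.5439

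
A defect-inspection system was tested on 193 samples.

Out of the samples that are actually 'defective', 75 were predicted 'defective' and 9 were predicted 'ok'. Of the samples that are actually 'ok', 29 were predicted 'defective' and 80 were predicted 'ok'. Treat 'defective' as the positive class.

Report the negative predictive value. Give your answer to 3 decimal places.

0.899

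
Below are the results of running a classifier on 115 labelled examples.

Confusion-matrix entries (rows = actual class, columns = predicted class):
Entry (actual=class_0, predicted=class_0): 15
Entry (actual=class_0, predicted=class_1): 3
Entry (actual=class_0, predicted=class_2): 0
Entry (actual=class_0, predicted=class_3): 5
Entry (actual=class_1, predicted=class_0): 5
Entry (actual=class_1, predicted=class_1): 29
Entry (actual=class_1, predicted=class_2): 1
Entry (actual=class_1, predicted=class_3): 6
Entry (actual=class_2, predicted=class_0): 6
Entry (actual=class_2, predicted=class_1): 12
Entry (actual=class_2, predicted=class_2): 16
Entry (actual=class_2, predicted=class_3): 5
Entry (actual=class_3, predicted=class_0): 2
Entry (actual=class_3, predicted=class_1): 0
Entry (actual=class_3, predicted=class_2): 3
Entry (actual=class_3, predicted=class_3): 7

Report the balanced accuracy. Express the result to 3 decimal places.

Balanced accuracy = mean of per-class recall.
  class_0: recall = 15/23 = 0.6522
  class_1: recall = 29/41 = 0.7073
  class_2: recall = 16/39 = 0.4103
  class_3: recall = 7/12 = 0.5833
Mean = (0.6522 + 0.7073 + 0.4103 + 0.5833) / 4 = 0.588

0.588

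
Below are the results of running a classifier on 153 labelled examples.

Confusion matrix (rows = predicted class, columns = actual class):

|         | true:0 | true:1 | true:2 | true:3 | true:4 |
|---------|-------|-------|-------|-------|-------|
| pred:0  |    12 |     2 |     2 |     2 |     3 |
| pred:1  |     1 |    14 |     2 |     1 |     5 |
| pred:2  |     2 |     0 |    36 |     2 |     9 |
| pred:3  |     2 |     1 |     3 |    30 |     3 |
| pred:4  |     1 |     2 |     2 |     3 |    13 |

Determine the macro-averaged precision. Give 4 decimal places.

Per-class precision (TP/(TP+FP)):
  0: TP=12, FP=2+2+2+3=9 → 12/21 = 0.57143
  1: TP=14, FP=1+2+1+5=9 → 14/23 = 0.60870
  2: TP=36, FP=2+0+2+9=13 → 36/49 = 0.73469
  3: TP=30, FP=2+1+3+3=9 → 30/39 = 0.76923
  4: TP=13, FP=1+2+2+3=8 → 13/21 = 0.61905
Macro-precision = mean = (0.57143 + 0.60870 + 0.73469 + 0.76923 + 0.61905) / 5 = 0.6606

0.6606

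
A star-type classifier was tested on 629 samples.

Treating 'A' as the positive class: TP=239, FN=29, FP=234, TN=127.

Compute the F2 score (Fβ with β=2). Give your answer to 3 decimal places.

Fβ = (1+β²)·TP / ((1+β²)·TP + β²·FN + FP), with β²=4
= 5·239 / (5·239 + 4·29 + 234) = 0.773

0.773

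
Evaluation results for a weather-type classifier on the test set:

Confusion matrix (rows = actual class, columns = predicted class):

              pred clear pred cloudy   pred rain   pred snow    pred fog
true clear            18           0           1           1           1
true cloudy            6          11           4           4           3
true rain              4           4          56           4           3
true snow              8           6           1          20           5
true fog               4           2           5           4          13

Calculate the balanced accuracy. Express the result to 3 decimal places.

Balanced accuracy = mean of per-class recall.
  clear: recall = 18/21 = 0.8571
  cloudy: recall = 11/28 = 0.3929
  rain: recall = 56/71 = 0.7887
  snow: recall = 20/40 = 0.5000
  fog: recall = 13/28 = 0.4643
Mean = (0.8571 + 0.3929 + 0.7887 + 0.5000 + 0.4643) / 5 = 0.601

0.601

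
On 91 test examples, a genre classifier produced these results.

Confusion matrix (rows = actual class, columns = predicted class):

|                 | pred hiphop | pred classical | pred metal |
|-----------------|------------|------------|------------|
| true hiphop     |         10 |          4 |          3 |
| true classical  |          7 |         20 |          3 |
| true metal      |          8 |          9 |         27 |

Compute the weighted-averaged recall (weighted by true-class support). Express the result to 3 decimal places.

Per-class recall (TP/(TP+FN)):
  hiphop: TP=10, FN=4+3=7 → 10/17 = 0.5882
  classical: TP=20, FN=7+3=10 → 20/30 = 0.6667
  metal: TP=27, FN=8+9=17 → 27/44 = 0.6136
Weighted-recall = Σ (supportᵢ/N)·recallᵢ with N=91: (17/91)·0.5882 + (30/91)·0.6667 + (44/91)·0.6136 = 0.626

0.626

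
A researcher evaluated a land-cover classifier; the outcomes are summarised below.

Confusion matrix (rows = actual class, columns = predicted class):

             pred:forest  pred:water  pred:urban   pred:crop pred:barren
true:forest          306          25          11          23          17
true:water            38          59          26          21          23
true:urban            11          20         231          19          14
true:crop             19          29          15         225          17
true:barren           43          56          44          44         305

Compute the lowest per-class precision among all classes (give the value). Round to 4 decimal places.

0.3122

Per-class precision (TP/(TP+FP)):
  forest: TP=306, FP=38+11+19+43=111 → 306/417 = 0.73381
  water: TP=59, FP=25+20+29+56=130 → 59/189 = 0.31217
  urban: TP=231, FP=11+26+15+44=96 → 231/327 = 0.70642
  crop: TP=225, FP=23+21+19+44=107 → 225/332 = 0.67771
  barren: TP=305, FP=17+23+14+17=71 → 305/376 = 0.81117
Lowest is class 'water' with precision = 0.3122.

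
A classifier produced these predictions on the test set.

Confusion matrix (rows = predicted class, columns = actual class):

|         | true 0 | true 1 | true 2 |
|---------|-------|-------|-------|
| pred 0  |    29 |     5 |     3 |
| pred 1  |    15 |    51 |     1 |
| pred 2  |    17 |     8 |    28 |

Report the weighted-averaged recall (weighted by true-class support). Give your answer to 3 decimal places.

0.688

Per-class recall (TP/(TP+FN)):
  0: TP=29, FN=15+17=32 → 29/61 = 0.4754
  1: TP=51, FN=5+8=13 → 51/64 = 0.7969
  2: TP=28, FN=3+1=4 → 28/32 = 0.8750
Weighted-recall = Σ (supportᵢ/N)·recallᵢ with N=157: (61/157)·0.4754 + (64/157)·0.7969 + (32/157)·0.8750 = 0.688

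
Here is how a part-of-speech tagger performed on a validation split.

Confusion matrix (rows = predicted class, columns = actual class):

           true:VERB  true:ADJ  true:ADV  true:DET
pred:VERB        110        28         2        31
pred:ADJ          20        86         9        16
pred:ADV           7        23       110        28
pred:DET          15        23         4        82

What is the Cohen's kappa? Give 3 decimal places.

0.539

Observed agreement pₒ = trace/N = 388/594 = 0.6532
Expected agreement pₑ = Σ (rowᵢ·colᵢ)/N² = (152·171 + 160·131 + 125·168 + 157·124)/594² = 0.2478
κ = (pₒ − pₑ)/(1 − pₑ) = (0.6532 − 0.2478)/(1 − 0.2478) = 0.539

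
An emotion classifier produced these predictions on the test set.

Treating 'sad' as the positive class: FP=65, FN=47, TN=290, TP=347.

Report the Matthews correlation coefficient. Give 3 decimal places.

0.700

MCC = (TP·TN − FP·FN) / √((TP+FP)(TP+FN)(TN+FP)(TN+FN))
Numerator = 347·290 − 65·47 = 97575
Denominator = √(412·394·355·337) = √19420110280 = 139356.0558
MCC = 97575 / 139356.0558 = 0.700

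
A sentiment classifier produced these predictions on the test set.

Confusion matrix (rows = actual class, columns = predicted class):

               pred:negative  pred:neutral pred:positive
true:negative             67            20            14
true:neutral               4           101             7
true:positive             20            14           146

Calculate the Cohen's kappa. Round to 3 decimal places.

Observed agreement pₒ = trace/N = 314/393 = 0.7990
Expected agreement pₑ = Σ (rowᵢ·colᵢ)/N² = (101·91 + 112·135 + 180·167)/393² = 0.3520
κ = (pₒ − pₑ)/(1 − pₑ) = (0.7990 − 0.3520)/(1 − 0.3520) = 0.690

0.690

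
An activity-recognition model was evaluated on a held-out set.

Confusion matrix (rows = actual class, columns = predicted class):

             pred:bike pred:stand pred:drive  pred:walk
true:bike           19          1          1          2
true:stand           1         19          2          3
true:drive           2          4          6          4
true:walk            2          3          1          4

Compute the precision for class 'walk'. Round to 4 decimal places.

Take TP from the diagonal, FP from the rest of the 'walk' prediction marginal, FN from the rest of the 'walk' actual marginal.
precision = TP/(TP+FP).
walk: TP=4, FP=2+3+4=9 → 4/13 = 0.30769

0.3077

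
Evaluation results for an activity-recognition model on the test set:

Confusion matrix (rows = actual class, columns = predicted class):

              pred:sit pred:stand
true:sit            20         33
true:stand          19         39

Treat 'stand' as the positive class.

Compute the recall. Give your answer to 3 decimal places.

0.672

Recall = TP/(TP+FN) = 39/(39+19) = 39/58 = 0.672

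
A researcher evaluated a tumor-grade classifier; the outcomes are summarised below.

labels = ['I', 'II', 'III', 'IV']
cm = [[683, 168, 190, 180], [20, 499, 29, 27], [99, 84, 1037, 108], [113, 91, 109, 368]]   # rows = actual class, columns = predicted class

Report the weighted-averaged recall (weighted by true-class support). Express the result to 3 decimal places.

0.680

Per-class recall (TP/(TP+FN)):
  I: TP=683, FN=168+190+180=538 → 683/1221 = 0.5594
  II: TP=499, FN=20+29+27=76 → 499/575 = 0.8678
  III: TP=1037, FN=99+84+108=291 → 1037/1328 = 0.7809
  IV: TP=368, FN=113+91+109=313 → 368/681 = 0.5404
Weighted-recall = Σ (supportᵢ/N)·recallᵢ with N=3805: (1221/3805)·0.5594 + (575/3805)·0.8678 + (1328/3805)·0.7809 + (681/3805)·0.5404 = 0.680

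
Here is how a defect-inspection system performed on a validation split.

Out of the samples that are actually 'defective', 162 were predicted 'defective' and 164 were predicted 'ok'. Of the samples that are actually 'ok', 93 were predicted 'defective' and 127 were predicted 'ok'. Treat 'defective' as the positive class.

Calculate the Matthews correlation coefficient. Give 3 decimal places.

0.073

MCC = (TP·TN − FP·FN) / √((TP+FP)(TP+FN)(TN+FP)(TN+FN))
Numerator = 162·127 − 93·164 = 5322
Denominator = √(255·326·220·291) = √5321982600 = 72951.9198
MCC = 5322 / 72951.9198 = 0.073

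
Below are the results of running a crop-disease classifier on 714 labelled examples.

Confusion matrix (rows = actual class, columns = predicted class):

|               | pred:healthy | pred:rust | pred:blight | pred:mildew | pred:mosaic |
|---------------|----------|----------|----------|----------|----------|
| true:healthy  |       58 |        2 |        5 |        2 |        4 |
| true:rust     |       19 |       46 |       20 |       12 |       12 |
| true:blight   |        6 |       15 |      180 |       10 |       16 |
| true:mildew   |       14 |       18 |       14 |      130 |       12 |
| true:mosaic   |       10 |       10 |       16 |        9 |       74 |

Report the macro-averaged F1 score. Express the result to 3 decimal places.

0.651

Per-class F1 score (2·TP/(2·TP+FP+FN)):
  healthy: TP=58, FP=19+6+14+10=49, FN=2+5+2+4=13 → 116/178 = 0.6517
  rust: TP=46, FP=2+15+18+10=45, FN=19+20+12+12=63 → 92/200 = 0.4600
  blight: TP=180, FP=5+20+14+16=55, FN=6+15+10+16=47 → 360/462 = 0.7792
  mildew: TP=130, FP=2+12+10+9=33, FN=14+18+14+12=58 → 260/351 = 0.7407
  mosaic: TP=74, FP=4+12+16+12=44, FN=10+10+16+9=45 → 148/237 = 0.6245
Macro-F1 score = mean = (0.6517 + 0.4600 + 0.7792 + 0.7407 + 0.6245) / 5 = 0.651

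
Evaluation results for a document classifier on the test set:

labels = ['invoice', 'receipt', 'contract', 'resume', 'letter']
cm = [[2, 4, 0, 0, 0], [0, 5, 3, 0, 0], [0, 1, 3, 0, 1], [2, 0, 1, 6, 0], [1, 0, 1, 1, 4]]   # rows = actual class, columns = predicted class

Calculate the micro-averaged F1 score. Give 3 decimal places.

0.571

Micro-averaging pools counts across classes: ΣTP=20, ΣFP=15, ΣFN=15.
Micro-F1 score = 2·TP/(2·TP+FP+FN) on pooled counts = 0.571 (equals overall accuracy in single-label multiclass).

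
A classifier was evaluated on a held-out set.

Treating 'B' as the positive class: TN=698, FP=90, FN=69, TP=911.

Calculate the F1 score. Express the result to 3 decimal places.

Precision = TP/(TP+FP) = 911/1001 = 0.9101
Recall = TP/(TP+FN) = 911/980 = 0.9296
F1 = 2·TP/(2·TP+FP+FN) = 1822/1981 = 0.920

0.920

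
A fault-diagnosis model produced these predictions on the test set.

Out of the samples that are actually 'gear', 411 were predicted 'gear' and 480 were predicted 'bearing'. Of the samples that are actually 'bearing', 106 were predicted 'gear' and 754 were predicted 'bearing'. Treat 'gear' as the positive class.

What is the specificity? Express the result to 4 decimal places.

0.8767

Specificity = TN/(TN+FP) = 754/(754+106) = 0.8767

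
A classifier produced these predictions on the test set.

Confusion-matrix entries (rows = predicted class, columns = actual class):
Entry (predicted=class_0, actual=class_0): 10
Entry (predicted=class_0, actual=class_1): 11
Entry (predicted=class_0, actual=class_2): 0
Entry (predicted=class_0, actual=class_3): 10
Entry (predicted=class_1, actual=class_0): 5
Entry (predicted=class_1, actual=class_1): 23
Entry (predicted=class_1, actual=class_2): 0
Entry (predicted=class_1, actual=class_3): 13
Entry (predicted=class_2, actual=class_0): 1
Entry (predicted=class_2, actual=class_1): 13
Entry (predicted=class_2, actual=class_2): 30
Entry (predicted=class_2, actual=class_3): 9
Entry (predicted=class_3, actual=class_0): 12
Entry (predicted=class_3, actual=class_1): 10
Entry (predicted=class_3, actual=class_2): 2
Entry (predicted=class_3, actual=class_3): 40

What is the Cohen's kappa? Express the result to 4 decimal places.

0.3799

Observed agreement pₒ = trace/N = 103/189 = 0.54497
Expected agreement pₑ = Σ (rowᵢ·colᵢ)/N² = (28·31 + 57·41 + 32·53 + 72·64)/189² = 0.26620
κ = (pₒ − pₑ)/(1 − pₑ) = (0.54497 − 0.26620)/(1 − 0.26620) = 0.3799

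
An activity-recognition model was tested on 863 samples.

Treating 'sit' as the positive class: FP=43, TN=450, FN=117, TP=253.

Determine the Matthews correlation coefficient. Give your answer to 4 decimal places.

0.6219

MCC = (TP·TN − FP·FN) / √((TP+FP)(TP+FN)(TN+FP)(TN+FN))
Numerator = 253·450 − 43·117 = 108819
Denominator = √(296·370·493·567) = √30614235120 = 174969.2405
MCC = 108819 / 174969.2405 = 0.6219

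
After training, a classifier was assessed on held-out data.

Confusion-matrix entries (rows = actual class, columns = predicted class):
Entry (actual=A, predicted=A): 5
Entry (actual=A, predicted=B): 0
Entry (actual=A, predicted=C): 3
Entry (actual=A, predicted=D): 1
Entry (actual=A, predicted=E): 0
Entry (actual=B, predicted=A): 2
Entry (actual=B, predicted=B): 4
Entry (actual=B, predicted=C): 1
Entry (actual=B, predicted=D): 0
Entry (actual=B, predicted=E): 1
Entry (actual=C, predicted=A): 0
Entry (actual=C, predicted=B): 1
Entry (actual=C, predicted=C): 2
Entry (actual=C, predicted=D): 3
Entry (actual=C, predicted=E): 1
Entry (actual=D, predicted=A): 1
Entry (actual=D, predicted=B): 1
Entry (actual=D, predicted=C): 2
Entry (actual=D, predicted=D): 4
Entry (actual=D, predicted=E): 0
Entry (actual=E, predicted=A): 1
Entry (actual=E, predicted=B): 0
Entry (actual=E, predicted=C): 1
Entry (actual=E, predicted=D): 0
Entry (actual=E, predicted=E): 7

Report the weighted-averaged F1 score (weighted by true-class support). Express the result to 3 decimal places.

0.544

Per-class F1 score (2·TP/(2·TP+FP+FN)):
  A: TP=5, FP=2+0+1+1=4, FN=0+3+1+0=4 → 10/18 = 0.5556
  B: TP=4, FP=0+1+1+0=2, FN=2+1+0+1=4 → 8/14 = 0.5714
  C: TP=2, FP=3+1+2+1=7, FN=0+1+3+1=5 → 4/16 = 0.2500
  D: TP=4, FP=1+0+3+0=4, FN=1+1+2+0=4 → 8/16 = 0.5000
  E: TP=7, FP=0+1+1+0=2, FN=1+0+1+0=2 → 14/18 = 0.7778
Weighted-F1 score = Σ (supportᵢ/N)·F1 scoreᵢ with N=41: (9/41)·0.5556 + (8/41)·0.5714 + (7/41)·0.2500 + (8/41)·0.5000 + (9/41)·0.7778 = 0.544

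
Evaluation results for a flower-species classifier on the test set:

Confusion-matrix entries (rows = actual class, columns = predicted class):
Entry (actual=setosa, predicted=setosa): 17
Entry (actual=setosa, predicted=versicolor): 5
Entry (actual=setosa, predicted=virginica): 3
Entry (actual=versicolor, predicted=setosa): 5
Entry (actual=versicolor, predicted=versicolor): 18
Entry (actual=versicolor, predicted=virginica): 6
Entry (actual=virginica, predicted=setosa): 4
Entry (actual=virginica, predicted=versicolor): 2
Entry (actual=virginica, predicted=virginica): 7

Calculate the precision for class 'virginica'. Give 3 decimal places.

Take TP from the diagonal, FP from the rest of the 'virginica' prediction marginal, FN from the rest of the 'virginica' actual marginal.
precision = TP/(TP+FP).
virginica: TP=7, FP=3+6=9 → 7/16 = 0.4375

0.438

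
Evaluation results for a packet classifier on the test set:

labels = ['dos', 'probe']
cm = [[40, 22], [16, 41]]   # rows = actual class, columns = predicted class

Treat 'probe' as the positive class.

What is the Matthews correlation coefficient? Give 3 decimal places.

MCC = (TP·TN − FP·FN) / √((TP+FP)(TP+FN)(TN+FP)(TN+FN))
Numerator = 41·40 − 22·16 = 1288
Denominator = √(63·57·62·56) = √12467952 = 3530.9987
MCC = 1288 / 3530.9987 = 0.365

0.365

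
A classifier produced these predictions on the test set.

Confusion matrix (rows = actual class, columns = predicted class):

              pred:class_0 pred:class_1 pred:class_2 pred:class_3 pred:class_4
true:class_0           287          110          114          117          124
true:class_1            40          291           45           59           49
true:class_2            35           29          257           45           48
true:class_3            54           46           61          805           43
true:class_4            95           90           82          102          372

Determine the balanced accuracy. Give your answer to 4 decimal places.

0.5807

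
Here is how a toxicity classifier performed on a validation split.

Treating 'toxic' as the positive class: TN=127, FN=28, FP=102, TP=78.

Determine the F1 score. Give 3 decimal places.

0.545

Precision = TP/(TP+FP) = 78/180 = 0.4333
Recall = TP/(TP+FN) = 78/106 = 0.7358
F1 = 2·TP/(2·TP+FP+FN) = 156/286 = 0.545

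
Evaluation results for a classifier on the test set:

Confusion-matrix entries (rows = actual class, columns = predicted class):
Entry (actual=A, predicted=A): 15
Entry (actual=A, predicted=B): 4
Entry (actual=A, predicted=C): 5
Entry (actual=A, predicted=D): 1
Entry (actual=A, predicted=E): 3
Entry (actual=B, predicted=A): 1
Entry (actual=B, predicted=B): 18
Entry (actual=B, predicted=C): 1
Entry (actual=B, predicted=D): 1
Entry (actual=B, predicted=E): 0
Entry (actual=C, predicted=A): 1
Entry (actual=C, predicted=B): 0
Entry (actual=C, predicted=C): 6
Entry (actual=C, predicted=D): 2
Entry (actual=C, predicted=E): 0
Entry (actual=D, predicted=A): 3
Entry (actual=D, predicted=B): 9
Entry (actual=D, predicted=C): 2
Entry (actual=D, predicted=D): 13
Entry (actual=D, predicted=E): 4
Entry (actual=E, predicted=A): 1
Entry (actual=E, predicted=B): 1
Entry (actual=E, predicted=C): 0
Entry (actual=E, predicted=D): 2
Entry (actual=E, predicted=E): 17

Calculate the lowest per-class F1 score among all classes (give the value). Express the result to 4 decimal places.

0.5200

Per-class F1 score (2·TP/(2·TP+FP+FN)):
  A: TP=15, FP=1+1+3+1=6, FN=4+5+1+3=13 → 30/49 = 0.61224
  B: TP=18, FP=4+0+9+1=14, FN=1+1+1+0=3 → 36/53 = 0.67925
  C: TP=6, FP=5+1+2+0=8, FN=1+0+2+0=3 → 12/23 = 0.52174
  D: TP=13, FP=1+1+2+2=6, FN=3+9+2+4=18 → 26/50 = 0.52000
  E: TP=17, FP=3+0+0+4=7, FN=1+1+0+2=4 → 34/45 = 0.75556
Lowest is class 'D' with F1 score = 0.5200.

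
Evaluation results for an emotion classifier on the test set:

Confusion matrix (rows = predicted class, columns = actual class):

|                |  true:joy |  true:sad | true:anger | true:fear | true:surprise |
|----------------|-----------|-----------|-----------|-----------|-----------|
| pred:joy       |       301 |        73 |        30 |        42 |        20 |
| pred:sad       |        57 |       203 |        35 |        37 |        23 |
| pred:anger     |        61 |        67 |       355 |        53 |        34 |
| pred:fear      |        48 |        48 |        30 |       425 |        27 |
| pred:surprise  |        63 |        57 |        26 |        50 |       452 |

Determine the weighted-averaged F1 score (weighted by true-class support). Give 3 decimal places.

Per-class F1 score (2·TP/(2·TP+FP+FN)):
  joy: TP=301, FP=73+30+42+20=165, FN=57+61+48+63=229 → 602/996 = 0.6044
  sad: TP=203, FP=57+35+37+23=152, FN=73+67+48+57=245 → 406/803 = 0.5056
  anger: TP=355, FP=61+67+53+34=215, FN=30+35+30+26=121 → 710/1046 = 0.6788
  fear: TP=425, FP=48+48+30+27=153, FN=42+37+53+50=182 → 850/1185 = 0.7173
  surprise: TP=452, FP=63+57+26+50=196, FN=20+23+34+27=104 → 904/1204 = 0.7508
Weighted-F1 score = Σ (supportᵢ/N)·F1 scoreᵢ with N=2617: (530/2617)·0.6044 + (448/2617)·0.5056 + (476/2617)·0.6788 + (607/2617)·0.7173 + (556/2617)·0.7508 = 0.658

0.658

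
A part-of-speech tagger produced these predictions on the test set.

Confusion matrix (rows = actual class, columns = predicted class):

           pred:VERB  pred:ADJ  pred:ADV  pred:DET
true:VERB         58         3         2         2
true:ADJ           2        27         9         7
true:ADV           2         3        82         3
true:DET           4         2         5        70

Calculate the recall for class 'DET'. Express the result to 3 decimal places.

0.864

Take TP from the diagonal, FP from the rest of the 'DET' prediction marginal, FN from the rest of the 'DET' actual marginal.
recall = TP/(TP+FN).
DET: TP=70, FN=4+2+5=11 → 70/81 = 0.8642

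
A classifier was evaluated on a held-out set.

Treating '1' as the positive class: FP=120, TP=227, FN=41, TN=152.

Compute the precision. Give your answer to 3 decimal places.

0.654

Precision = TP/(TP+FP) = 227/(227+120) = 227/347 = 0.654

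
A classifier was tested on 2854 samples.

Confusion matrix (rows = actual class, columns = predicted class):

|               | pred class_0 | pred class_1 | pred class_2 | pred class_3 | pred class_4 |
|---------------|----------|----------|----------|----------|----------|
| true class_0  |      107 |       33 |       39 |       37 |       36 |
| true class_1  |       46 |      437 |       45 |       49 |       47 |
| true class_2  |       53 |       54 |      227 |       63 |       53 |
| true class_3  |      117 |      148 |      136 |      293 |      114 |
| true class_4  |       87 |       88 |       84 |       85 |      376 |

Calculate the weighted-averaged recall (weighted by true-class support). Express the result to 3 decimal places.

Per-class recall (TP/(TP+FN)):
  class_0: TP=107, FN=33+39+37+36=145 → 107/252 = 0.4246
  class_1: TP=437, FN=46+45+49+47=187 → 437/624 = 0.7003
  class_2: TP=227, FN=53+54+63+53=223 → 227/450 = 0.5044
  class_3: TP=293, FN=117+148+136+114=515 → 293/808 = 0.3626
  class_4: TP=376, FN=87+88+84+85=344 → 376/720 = 0.5222
Weighted-recall = Σ (supportᵢ/N)·recallᵢ with N=2854: (252/2854)·0.4246 + (624/2854)·0.7003 + (450/2854)·0.5044 + (808/2854)·0.3626 + (720/2854)·0.5222 = 0.505

0.505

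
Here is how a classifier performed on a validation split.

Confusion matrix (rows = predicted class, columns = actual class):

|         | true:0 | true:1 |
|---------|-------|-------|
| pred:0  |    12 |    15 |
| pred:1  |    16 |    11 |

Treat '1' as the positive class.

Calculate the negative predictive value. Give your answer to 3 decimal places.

NPV = TN/(TN+FN) = 12/(12+15) = 0.444

0.444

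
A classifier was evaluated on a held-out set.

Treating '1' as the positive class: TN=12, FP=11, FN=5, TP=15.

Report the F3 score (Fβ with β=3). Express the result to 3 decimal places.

0.728

Fβ = (1+β²)·TP / ((1+β²)·TP + β²·FN + FP), with β²=9
= 10·15 / (10·15 + 9·5 + 11) = 0.728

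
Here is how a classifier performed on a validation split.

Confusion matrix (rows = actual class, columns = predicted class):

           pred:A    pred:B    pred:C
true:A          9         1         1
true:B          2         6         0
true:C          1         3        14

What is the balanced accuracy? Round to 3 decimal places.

0.782

Balanced accuracy = mean of per-class recall.
  A: recall = 9/11 = 0.8182
  B: recall = 6/8 = 0.7500
  C: recall = 14/18 = 0.7778
Mean = (0.8182 + 0.7500 + 0.7778) / 3 = 0.782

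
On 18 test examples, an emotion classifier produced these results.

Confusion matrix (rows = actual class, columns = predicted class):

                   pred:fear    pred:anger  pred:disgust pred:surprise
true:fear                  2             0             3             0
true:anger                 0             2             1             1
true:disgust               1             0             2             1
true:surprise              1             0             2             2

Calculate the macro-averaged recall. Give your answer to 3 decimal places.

0.450

Per-class recall (TP/(TP+FN)):
  fear: TP=2, FN=0+3+0=3 → 2/5 = 0.4000
  anger: TP=2, FN=0+1+1=2 → 2/4 = 0.5000
  disgust: TP=2, FN=1+0+1=2 → 2/4 = 0.5000
  surprise: TP=2, FN=1+0+2=3 → 2/5 = 0.4000
Macro-recall = mean = (0.4000 + 0.5000 + 0.5000 + 0.4000) / 4 = 0.450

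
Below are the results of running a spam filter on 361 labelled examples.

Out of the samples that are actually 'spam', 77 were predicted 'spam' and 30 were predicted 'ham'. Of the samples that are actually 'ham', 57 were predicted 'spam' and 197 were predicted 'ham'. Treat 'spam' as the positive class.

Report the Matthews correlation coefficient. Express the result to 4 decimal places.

MCC = (TP·TN − FP·FN) / √((TP+FP)(TP+FN)(TN+FP)(TN+FN))
Numerator = 77·197 − 57·30 = 13459
Denominator = √(134·107·254·227) = √826700404 = 28752.3982
MCC = 13459 / 28752.3982 = 0.4681

0.4681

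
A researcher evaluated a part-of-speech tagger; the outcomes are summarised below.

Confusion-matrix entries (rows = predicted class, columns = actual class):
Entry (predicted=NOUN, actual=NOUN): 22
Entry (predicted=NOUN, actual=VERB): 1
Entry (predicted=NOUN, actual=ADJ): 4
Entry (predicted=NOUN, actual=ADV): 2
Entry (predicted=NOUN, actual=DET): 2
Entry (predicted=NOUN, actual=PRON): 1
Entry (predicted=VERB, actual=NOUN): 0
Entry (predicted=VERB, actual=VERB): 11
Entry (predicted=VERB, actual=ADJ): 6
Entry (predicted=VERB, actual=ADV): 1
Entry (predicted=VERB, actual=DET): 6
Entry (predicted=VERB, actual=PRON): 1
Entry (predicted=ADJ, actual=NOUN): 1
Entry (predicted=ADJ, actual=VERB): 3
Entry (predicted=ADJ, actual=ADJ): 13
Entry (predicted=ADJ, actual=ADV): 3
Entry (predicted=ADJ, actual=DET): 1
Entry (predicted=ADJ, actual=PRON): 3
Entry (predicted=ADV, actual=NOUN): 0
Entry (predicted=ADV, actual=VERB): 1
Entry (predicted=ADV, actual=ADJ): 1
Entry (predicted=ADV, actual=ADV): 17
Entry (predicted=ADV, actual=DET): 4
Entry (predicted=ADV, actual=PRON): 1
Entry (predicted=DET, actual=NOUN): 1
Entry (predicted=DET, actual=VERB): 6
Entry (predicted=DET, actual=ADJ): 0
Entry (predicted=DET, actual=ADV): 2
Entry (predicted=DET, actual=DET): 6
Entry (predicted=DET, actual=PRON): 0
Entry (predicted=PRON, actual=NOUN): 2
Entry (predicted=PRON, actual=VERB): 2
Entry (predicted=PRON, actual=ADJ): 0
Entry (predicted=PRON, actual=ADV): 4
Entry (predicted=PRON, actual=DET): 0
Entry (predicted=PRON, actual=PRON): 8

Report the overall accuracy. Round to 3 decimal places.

0.566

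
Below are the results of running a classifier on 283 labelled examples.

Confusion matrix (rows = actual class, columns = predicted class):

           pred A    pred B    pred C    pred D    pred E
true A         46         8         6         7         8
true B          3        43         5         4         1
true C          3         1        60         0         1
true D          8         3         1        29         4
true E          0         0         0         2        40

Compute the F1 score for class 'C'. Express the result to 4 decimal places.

0.8759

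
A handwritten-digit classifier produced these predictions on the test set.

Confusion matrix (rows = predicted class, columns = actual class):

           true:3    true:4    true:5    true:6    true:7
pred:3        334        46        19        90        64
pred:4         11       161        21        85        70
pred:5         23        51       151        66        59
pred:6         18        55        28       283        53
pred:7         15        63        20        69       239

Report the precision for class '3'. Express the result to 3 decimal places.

0.604

One-vs-rest for '3': TP = diagonal; FP = other classes predicted '3'; FN = '3' predicted as other.
precision = TP/(TP+FP).
3: TP=334, FP=46+19+90+64=219 → 334/553 = 0.6040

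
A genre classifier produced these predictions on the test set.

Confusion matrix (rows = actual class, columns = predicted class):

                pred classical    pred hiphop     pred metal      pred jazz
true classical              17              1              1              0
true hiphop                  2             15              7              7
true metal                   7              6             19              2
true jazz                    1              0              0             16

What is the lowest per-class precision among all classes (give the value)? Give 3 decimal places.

0.630

Per-class precision (TP/(TP+FP)):
  classical: TP=17, FP=2+7+1=10 → 17/27 = 0.6296
  hiphop: TP=15, FP=1+6+0=7 → 15/22 = 0.6818
  metal: TP=19, FP=1+7+0=8 → 19/27 = 0.7037
  jazz: TP=16, FP=0+7+2=9 → 16/25 = 0.6400
Lowest is class 'classical' with precision = 0.630.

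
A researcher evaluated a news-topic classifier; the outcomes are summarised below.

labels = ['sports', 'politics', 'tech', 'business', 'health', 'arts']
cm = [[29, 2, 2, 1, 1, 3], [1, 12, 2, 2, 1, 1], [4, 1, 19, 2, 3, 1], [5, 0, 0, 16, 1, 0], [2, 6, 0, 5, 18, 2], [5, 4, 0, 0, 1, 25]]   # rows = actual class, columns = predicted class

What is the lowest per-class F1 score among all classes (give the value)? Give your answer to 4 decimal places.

Per-class F1 score (2·TP/(2·TP+FP+FN)):
  sports: TP=29, FP=1+4+5+2+5=17, FN=2+2+1+1+3=9 → 58/84 = 0.69048
  politics: TP=12, FP=2+1+0+6+4=13, FN=1+2+2+1+1=7 → 24/44 = 0.54545
  tech: TP=19, FP=2+2+0+0+0=4, FN=4+1+2+3+1=11 → 38/53 = 0.71698
  business: TP=16, FP=1+2+2+5+0=10, FN=5+0+0+1+0=6 → 32/48 = 0.66667
  health: TP=18, FP=1+1+3+1+1=7, FN=2+6+0+5+2=15 → 36/58 = 0.62069
  arts: TP=25, FP=3+1+1+0+2=7, FN=5+4+0+0+1=10 → 50/67 = 0.74627
Lowest is class 'politics' with F1 score = 0.5455.

0.5455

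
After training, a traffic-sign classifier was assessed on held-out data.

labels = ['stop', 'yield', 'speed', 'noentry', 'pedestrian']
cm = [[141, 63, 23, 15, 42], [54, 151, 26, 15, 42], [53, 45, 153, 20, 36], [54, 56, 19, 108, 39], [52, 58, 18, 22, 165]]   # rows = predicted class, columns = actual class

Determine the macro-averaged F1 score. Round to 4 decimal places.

0.4899

Per-class F1 score (2·TP/(2·TP+FP+FN)):
  stop: TP=141, FP=63+23+15+42=143, FN=54+53+54+52=213 → 282/638 = 0.44201
  yield: TP=151, FP=54+26+15+42=137, FN=63+45+56+58=222 → 302/661 = 0.45688
  speed: TP=153, FP=53+45+20+36=154, FN=23+26+19+18=86 → 306/546 = 0.56044
  noentry: TP=108, FP=54+56+19+39=168, FN=15+15+20+22=72 → 216/456 = 0.47368
  pedestrian: TP=165, FP=52+58+18+22=150, FN=42+42+36+39=159 → 330/639 = 0.51643
Macro-F1 score = mean = (0.44201 + 0.45688 + 0.56044 + 0.47368 + 0.51643) / 5 = 0.4899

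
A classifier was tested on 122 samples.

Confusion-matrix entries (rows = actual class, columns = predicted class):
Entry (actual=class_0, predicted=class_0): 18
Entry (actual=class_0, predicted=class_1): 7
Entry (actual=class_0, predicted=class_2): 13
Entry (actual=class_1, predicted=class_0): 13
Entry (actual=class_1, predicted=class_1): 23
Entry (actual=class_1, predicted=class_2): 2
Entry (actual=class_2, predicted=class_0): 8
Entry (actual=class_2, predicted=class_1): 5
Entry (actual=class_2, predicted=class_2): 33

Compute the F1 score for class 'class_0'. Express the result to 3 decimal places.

0.468

One-vs-rest for 'class_0': TP = diagonal; FP = other classes predicted 'class_0'; FN = 'class_0' predicted as other.
F1 score = 2·TP/(2·TP+FP+FN).
class_0: TP=18, FP=13+8=21, FN=7+13=20 → 36/77 = 0.4675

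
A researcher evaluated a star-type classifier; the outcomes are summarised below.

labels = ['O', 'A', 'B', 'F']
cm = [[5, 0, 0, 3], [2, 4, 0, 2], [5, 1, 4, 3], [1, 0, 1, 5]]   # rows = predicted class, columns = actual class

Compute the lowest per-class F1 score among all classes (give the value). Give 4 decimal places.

Per-class F1 score (2·TP/(2·TP+FP+FN)):
  O: TP=5, FP=0+0+3=3, FN=2+5+1=8 → 10/21 = 0.47619
  A: TP=4, FP=2+0+2=4, FN=0+1+0=1 → 8/13 = 0.61538
  B: TP=4, FP=5+1+3=9, FN=0+0+1=1 → 8/18 = 0.44444
  F: TP=5, FP=1+0+1=2, FN=3+2+3=8 → 10/20 = 0.50000
Lowest is class 'B' with F1 score = 0.4444.

0.4444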